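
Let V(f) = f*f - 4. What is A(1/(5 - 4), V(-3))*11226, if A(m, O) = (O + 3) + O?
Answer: 145938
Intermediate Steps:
V(f) = -4 + f**2 (V(f) = f**2 - 4 = -4 + f**2)
A(m, O) = 3 + 2*O (A(m, O) = (3 + O) + O = 3 + 2*O)
A(1/(5 - 4), V(-3))*11226 = (3 + 2*(-4 + (-3)**2))*11226 = (3 + 2*(-4 + 9))*11226 = (3 + 2*5)*11226 = (3 + 10)*11226 = 13*11226 = 145938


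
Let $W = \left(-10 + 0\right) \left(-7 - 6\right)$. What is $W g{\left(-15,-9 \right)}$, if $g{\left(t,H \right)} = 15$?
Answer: $1950$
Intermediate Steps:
$W = 130$ ($W = \left(-10\right) \left(-13\right) = 130$)
$W g{\left(-15,-9 \right)} = 130 \cdot 15 = 1950$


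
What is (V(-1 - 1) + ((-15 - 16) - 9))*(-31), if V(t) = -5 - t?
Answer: 1333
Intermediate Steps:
(V(-1 - 1) + ((-15 - 16) - 9))*(-31) = ((-5 - (-1 - 1)) + ((-15 - 16) - 9))*(-31) = ((-5 - 1*(-2)) + (-31 - 9))*(-31) = ((-5 + 2) - 40)*(-31) = (-3 - 40)*(-31) = -43*(-31) = 1333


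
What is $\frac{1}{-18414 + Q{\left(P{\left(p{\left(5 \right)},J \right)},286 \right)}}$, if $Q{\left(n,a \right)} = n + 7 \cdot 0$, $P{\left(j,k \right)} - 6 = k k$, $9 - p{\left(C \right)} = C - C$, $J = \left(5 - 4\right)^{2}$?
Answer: $- \frac{1}{18407} \approx -5.4327 \cdot 10^{-5}$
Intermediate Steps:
$J = 1$ ($J = 1^{2} = 1$)
$p{\left(C \right)} = 9$ ($p{\left(C \right)} = 9 - \left(C - C\right) = 9 - 0 = 9 + 0 = 9$)
$P{\left(j,k \right)} = 6 + k^{2}$ ($P{\left(j,k \right)} = 6 + k k = 6 + k^{2}$)
$Q{\left(n,a \right)} = n$ ($Q{\left(n,a \right)} = n + 0 = n$)
$\frac{1}{-18414 + Q{\left(P{\left(p{\left(5 \right)},J \right)},286 \right)}} = \frac{1}{-18414 + \left(6 + 1^{2}\right)} = \frac{1}{-18414 + \left(6 + 1\right)} = \frac{1}{-18414 + 7} = \frac{1}{-18407} = - \frac{1}{18407}$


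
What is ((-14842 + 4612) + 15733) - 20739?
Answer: -15236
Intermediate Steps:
((-14842 + 4612) + 15733) - 20739 = (-10230 + 15733) - 20739 = 5503 - 20739 = -15236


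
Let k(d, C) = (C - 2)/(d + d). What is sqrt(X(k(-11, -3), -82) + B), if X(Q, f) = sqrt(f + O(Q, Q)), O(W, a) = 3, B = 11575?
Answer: sqrt(11575 + I*sqrt(79)) ≈ 107.59 + 0.0413*I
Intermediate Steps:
k(d, C) = (-2 + C)/(2*d) (k(d, C) = (-2 + C)/((2*d)) = (-2 + C)*(1/(2*d)) = (-2 + C)/(2*d))
X(Q, f) = sqrt(3 + f) (X(Q, f) = sqrt(f + 3) = sqrt(3 + f))
sqrt(X(k(-11, -3), -82) + B) = sqrt(sqrt(3 - 82) + 11575) = sqrt(sqrt(-79) + 11575) = sqrt(I*sqrt(79) + 11575) = sqrt(11575 + I*sqrt(79))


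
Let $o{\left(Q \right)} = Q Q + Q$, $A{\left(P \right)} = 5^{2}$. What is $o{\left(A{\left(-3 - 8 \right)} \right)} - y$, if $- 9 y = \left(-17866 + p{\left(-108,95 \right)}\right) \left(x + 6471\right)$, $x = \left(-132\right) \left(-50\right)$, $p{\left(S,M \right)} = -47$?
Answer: $-26014997$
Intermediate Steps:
$A{\left(P \right)} = 25$
$o{\left(Q \right)} = Q + Q^{2}$ ($o{\left(Q \right)} = Q^{2} + Q = Q + Q^{2}$)
$x = 6600$
$y = 26015647$ ($y = - \frac{\left(-17866 - 47\right) \left(6600 + 6471\right)}{9} = - \frac{\left(-17913\right) 13071}{9} = \left(- \frac{1}{9}\right) \left(-234140823\right) = 26015647$)
$o{\left(A{\left(-3 - 8 \right)} \right)} - y = 25 \left(1 + 25\right) - 26015647 = 25 \cdot 26 - 26015647 = 650 - 26015647 = -26014997$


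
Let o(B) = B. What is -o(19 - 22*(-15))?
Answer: -349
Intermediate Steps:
-o(19 - 22*(-15)) = -(19 - 22*(-15)) = -(19 + 330) = -1*349 = -349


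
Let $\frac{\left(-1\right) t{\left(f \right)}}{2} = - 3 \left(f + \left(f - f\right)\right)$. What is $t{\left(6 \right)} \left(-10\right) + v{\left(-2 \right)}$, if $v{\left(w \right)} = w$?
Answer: $-362$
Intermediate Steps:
$t{\left(f \right)} = 6 f$ ($t{\left(f \right)} = - 2 \left(- 3 \left(f + \left(f - f\right)\right)\right) = - 2 \left(- 3 \left(f + 0\right)\right) = - 2 \left(- 3 f\right) = 6 f$)
$t{\left(6 \right)} \left(-10\right) + v{\left(-2 \right)} = 6 \cdot 6 \left(-10\right) - 2 = 36 \left(-10\right) - 2 = -360 - 2 = -362$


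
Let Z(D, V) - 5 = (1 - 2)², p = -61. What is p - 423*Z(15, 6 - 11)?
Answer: -2599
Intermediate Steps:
Z(D, V) = 6 (Z(D, V) = 5 + (1 - 2)² = 5 + (-1)² = 5 + 1 = 6)
p - 423*Z(15, 6 - 11) = -61 - 423*6 = -61 - 2538 = -2599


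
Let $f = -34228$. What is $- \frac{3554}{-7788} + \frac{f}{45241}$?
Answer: $- \frac{52890575}{176168454} \approx -0.30023$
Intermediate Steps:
$- \frac{3554}{-7788} + \frac{f}{45241} = - \frac{3554}{-7788} - \frac{34228}{45241} = \left(-3554\right) \left(- \frac{1}{7788}\right) - \frac{34228}{45241} = \frac{1777}{3894} - \frac{34228}{45241} = - \frac{52890575}{176168454}$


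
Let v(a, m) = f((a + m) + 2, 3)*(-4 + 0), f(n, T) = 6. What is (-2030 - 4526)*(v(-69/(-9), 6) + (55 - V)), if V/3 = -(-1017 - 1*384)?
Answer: 27351632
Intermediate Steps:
V = 4203 (V = 3*(-(-1017 - 1*384)) = 3*(-(-1017 - 384)) = 3*(-1*(-1401)) = 3*1401 = 4203)
v(a, m) = -24 (v(a, m) = 6*(-4 + 0) = 6*(-4) = -24)
(-2030 - 4526)*(v(-69/(-9), 6) + (55 - V)) = (-2030 - 4526)*(-24 + (55 - 1*4203)) = -6556*(-24 + (55 - 4203)) = -6556*(-24 - 4148) = -6556*(-4172) = 27351632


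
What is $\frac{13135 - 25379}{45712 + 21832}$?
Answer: $- \frac{3061}{16886} \approx -0.18127$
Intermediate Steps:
$\frac{13135 - 25379}{45712 + 21832} = - \frac{12244}{67544} = \left(-12244\right) \frac{1}{67544} = - \frac{3061}{16886}$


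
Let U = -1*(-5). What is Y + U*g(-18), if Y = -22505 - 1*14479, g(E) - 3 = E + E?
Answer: -37149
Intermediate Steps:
g(E) = 3 + 2*E (g(E) = 3 + (E + E) = 3 + 2*E)
Y = -36984 (Y = -22505 - 14479 = -36984)
U = 5
Y + U*g(-18) = -36984 + 5*(3 + 2*(-18)) = -36984 + 5*(3 - 36) = -36984 + 5*(-33) = -36984 - 165 = -37149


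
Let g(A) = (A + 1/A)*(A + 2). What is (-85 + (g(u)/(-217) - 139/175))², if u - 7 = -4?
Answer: 1953151592704/264875625 ≈ 7373.8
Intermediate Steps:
u = 3 (u = 7 - 4 = 3)
g(A) = (2 + A)*(A + 1/A) (g(A) = (A + 1/A)*(2 + A) = (2 + A)*(A + 1/A))
(-85 + (g(u)/(-217) - 139/175))² = (-85 + ((1 + 3² + 2*3 + 2/3)/(-217) - 139/175))² = (-85 + ((1 + 9 + 6 + 2*(⅓))*(-1/217) - 139*1/175))² = (-85 + ((1 + 9 + 6 + ⅔)*(-1/217) - 139/175))² = (-85 + ((50/3)*(-1/217) - 139/175))² = (-85 + (-50/651 - 139/175))² = (-85 - 14177/16275)² = (-1397552/16275)² = 1953151592704/264875625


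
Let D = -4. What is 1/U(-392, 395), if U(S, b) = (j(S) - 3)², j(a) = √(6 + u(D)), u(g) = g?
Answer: (3 - √2)⁻² ≈ 0.39766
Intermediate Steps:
j(a) = √2 (j(a) = √(6 - 4) = √2)
U(S, b) = (-3 + √2)² (U(S, b) = (√2 - 3)² = (-3 + √2)²)
1/U(-392, 395) = 1/((3 - √2)²) = (3 - √2)⁻²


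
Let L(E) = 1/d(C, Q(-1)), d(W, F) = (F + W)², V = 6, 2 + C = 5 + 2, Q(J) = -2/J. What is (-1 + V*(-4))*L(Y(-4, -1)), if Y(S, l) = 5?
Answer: -25/49 ≈ -0.51020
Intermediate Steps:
C = 5 (C = -2 + (5 + 2) = -2 + 7 = 5)
L(E) = 1/49 (L(E) = 1/((-2/(-1) + 5)²) = 1/((-2*(-1) + 5)²) = 1/((2 + 5)²) = 1/(7²) = 1/49)
(-1 + V*(-4))*L(Y(-4, -1)) = (-1 + 6*(-4))*(1/49) = (-1 - 24)*(1/49) = -25*1/49 = -25/49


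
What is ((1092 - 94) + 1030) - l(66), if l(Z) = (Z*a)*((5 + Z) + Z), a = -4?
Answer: 38196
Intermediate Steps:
l(Z) = -4*Z*(5 + 2*Z) (l(Z) = (Z*(-4))*((5 + Z) + Z) = (-4*Z)*(5 + 2*Z) = -4*Z*(5 + 2*Z))
((1092 - 94) + 1030) - l(66) = ((1092 - 94) + 1030) - (-4)*66*(5 + 2*66) = (998 + 1030) - (-4)*66*(5 + 132) = 2028 - (-4)*66*137 = 2028 - 1*(-36168) = 2028 + 36168 = 38196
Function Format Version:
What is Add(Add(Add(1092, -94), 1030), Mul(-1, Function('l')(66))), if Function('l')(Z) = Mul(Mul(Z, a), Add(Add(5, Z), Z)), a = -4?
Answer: 38196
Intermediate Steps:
Function('l')(Z) = Mul(-4, Z, Add(5, Mul(2, Z))) (Function('l')(Z) = Mul(Mul(Z, -4), Add(Add(5, Z), Z)) = Mul(Mul(-4, Z), Add(5, Mul(2, Z))) = Mul(-4, Z, Add(5, Mul(2, Z))))
Add(Add(Add(1092, -94), 1030), Mul(-1, Function('l')(66))) = Add(Add(Add(1092, -94), 1030), Mul(-1, Mul(-4, 66, Add(5, Mul(2, 66))))) = Add(Add(998, 1030), Mul(-1, Mul(-4, 66, Add(5, 132)))) = Add(2028, Mul(-1, Mul(-4, 66, 137))) = Add(2028, Mul(-1, -36168)) = Add(2028, 36168) = 38196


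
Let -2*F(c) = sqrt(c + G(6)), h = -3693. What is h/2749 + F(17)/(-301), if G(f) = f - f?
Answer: -3693/2749 + sqrt(17)/602 ≈ -1.3365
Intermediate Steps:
G(f) = 0
F(c) = -sqrt(c)/2 (F(c) = -sqrt(c + 0)/2 = -sqrt(c)/2)
h/2749 + F(17)/(-301) = -3693/2749 - sqrt(17)/2/(-301) = -3693*1/2749 - sqrt(17)/2*(-1/301) = -3693/2749 + sqrt(17)/602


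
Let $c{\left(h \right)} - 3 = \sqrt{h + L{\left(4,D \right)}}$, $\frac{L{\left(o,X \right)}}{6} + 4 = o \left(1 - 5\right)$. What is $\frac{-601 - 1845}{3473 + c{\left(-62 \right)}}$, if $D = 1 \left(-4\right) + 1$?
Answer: $- \frac{4251148}{6041379} + \frac{1223 i \sqrt{182}}{6041379} \approx -0.70367 + 0.002731 i$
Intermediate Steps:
$D = -3$ ($D = -4 + 1 = -3$)
$L{\left(o,X \right)} = -24 - 24 o$ ($L{\left(o,X \right)} = -24 + 6 o \left(1 - 5\right) = -24 + 6 o \left(-4\right) = -24 + 6 \left(- 4 o\right) = -24 - 24 o$)
$c{\left(h \right)} = 3 + \sqrt{-120 + h}$ ($c{\left(h \right)} = 3 + \sqrt{h - 120} = 3 + \sqrt{-120 + h}$)
$\frac{-601 - 1845}{3473 + c{\left(-62 \right)}} = \frac{-601 - 1845}{3473 + \left(3 + \sqrt{-120 - 62}\right)} = - \frac{2446}{3473 + \left(3 + \sqrt{-182}\right)} = - \frac{2446}{3473 + \left(3 + i \sqrt{182}\right)} = - \frac{2446}{3476 + i \sqrt{182}}$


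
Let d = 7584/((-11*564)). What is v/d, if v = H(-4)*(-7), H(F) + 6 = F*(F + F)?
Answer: 47047/316 ≈ 148.88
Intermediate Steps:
H(F) = -6 + 2*F**2 (H(F) = -6 + F*(F + F) = -6 + F*(2*F) = -6 + 2*F**2)
d = -632/517 (d = 7584/(-6204) = 7584*(-1/6204) = -632/517 ≈ -1.2224)
v = -182 (v = (-6 + 2*(-4)**2)*(-7) = (-6 + 2*16)*(-7) = (-6 + 32)*(-7) = 26*(-7) = -182)
v/d = -182/(-632/517) = -182*(-517/632) = 47047/316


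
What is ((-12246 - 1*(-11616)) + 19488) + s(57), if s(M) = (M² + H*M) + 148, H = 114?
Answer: 28753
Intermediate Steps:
s(M) = 148 + M² + 114*M (s(M) = (M² + 114*M) + 148 = 148 + M² + 114*M)
((-12246 - 1*(-11616)) + 19488) + s(57) = ((-12246 - 1*(-11616)) + 19488) + (148 + 57² + 114*57) = ((-12246 + 11616) + 19488) + (148 + 3249 + 6498) = (-630 + 19488) + 9895 = 18858 + 9895 = 28753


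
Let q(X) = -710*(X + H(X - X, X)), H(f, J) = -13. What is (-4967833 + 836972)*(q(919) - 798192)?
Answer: 5954437850172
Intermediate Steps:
q(X) = 9230 - 710*X (q(X) = -710*(X - 13) = -710*(-13 + X) = 9230 - 710*X)
(-4967833 + 836972)*(q(919) - 798192) = (-4967833 + 836972)*((9230 - 710*919) - 798192) = -4130861*((9230 - 652490) - 798192) = -4130861*(-643260 - 798192) = -4130861*(-1441452) = 5954437850172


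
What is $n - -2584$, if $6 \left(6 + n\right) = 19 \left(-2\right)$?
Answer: $\frac{7715}{3} \approx 2571.7$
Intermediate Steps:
$n = - \frac{37}{3}$ ($n = -6 + \frac{19 \left(-2\right)}{6} = -6 + \frac{1}{6} \left(-38\right) = -6 - \frac{19}{3} = - \frac{37}{3} \approx -12.333$)
$n - -2584 = - \frac{37}{3} - -2584 = - \frac{37}{3} + 2584 = \frac{7715}{3}$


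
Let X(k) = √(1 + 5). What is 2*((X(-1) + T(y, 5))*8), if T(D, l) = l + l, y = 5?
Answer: 160 + 16*√6 ≈ 199.19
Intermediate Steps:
X(k) = √6
T(D, l) = 2*l
2*((X(-1) + T(y, 5))*8) = 2*((√6 + 2*5)*8) = 2*((√6 + 10)*8) = 2*((10 + √6)*8) = 2*(80 + 8*√6) = 160 + 16*√6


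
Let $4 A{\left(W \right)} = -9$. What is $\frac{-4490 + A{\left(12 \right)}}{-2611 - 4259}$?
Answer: $\frac{17969}{27480} \approx 0.65389$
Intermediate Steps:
$A{\left(W \right)} = - \frac{9}{4}$ ($A{\left(W \right)} = \frac{1}{4} \left(-9\right) = - \frac{9}{4}$)
$\frac{-4490 + A{\left(12 \right)}}{-2611 - 4259} = \frac{-4490 - \frac{9}{4}}{-2611 - 4259} = - \frac{17969}{4 \left(-6870\right)} = \left(- \frac{17969}{4}\right) \left(- \frac{1}{6870}\right) = \frac{17969}{27480}$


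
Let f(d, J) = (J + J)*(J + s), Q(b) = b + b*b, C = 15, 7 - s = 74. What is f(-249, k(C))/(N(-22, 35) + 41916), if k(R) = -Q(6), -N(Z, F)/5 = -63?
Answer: 436/2011 ≈ 0.21681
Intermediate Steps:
s = -67 (s = 7 - 1*74 = 7 - 74 = -67)
N(Z, F) = 315 (N(Z, F) = -5*(-63) = 315)
Q(b) = b + b**2
k(R) = -42 (k(R) = -6*(1 + 6) = -6*7 = -1*42 = -42)
f(d, J) = 2*J*(-67 + J) (f(d, J) = (J + J)*(J - 67) = (2*J)*(-67 + J) = 2*J*(-67 + J))
f(-249, k(C))/(N(-22, 35) + 41916) = (2*(-42)*(-67 - 42))/(315 + 41916) = (2*(-42)*(-109))/42231 = 9156*(1/42231) = 436/2011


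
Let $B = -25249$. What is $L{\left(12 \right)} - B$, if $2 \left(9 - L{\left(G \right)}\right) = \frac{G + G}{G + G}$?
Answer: $\frac{50515}{2} \approx 25258.0$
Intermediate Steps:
$L{\left(G \right)} = \frac{17}{2}$ ($L{\left(G \right)} = 9 - \frac{\left(G + G\right) \frac{1}{G + G}}{2} = 9 - \frac{2 G \frac{1}{2 G}}{2} = 9 - \frac{1}{2} = \frac{17}{2}$)
$L{\left(12 \right)} - B = \frac{17}{2} - -25249 = \frac{17}{2} + 25249 = \frac{50515}{2}$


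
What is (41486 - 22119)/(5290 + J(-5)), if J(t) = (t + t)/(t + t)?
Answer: 19367/5291 ≈ 3.6604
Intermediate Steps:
J(t) = 1 (J(t) = (2*t)/((2*t)) = (2*t)*(1/(2*t)) = 1)
(41486 - 22119)/(5290 + J(-5)) = (41486 - 22119)/(5290 + 1) = 19367/5291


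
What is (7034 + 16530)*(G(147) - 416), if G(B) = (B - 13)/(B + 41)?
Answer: -459933934/47 ≈ -9.7858e+6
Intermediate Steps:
G(B) = (-13 + B)/(41 + B)
(7034 + 16530)*(G(147) - 416) = (7034 + 16530)*((-13 + 147)/(41 + 147) - 416) = 23564*(134/188 - 416) = 23564*((1/188)*134 - 416) = 23564*(67/94 - 416) = 23564*(-39037/94) = -459933934/47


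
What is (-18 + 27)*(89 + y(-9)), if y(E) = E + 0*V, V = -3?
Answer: 720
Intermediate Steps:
y(E) = E (y(E) = E + 0*(-3) = E + 0 = E)
(-18 + 27)*(89 + y(-9)) = (-18 + 27)*(89 - 9) = 9*80 = 720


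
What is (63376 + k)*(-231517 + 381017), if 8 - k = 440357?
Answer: -56357463500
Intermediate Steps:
k = -440349 (k = 8 - 1*440357 = 8 - 440357 = -440349)
(63376 + k)*(-231517 + 381017) = (63376 - 440349)*(-231517 + 381017) = -376973*149500 = -56357463500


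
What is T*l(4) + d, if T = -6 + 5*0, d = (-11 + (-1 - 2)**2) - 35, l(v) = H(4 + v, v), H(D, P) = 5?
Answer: -67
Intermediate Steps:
l(v) = 5
d = -37 (d = (-11 + (-3)**2) - 35 = (-11 + 9) - 35 = -2 - 35 = -37)
T = -6 (T = -6 + 0 = -6)
T*l(4) + d = -6*5 - 37 = -30 - 37 = -67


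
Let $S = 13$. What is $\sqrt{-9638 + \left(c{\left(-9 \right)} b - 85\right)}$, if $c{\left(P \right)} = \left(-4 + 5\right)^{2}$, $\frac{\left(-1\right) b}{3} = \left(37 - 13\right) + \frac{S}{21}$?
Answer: $\frac{i \sqrt{480046}}{7} \approx 98.979 i$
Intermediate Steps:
$b = - \frac{517}{7}$ ($b = - 3 \left(\left(37 - 13\right) + \frac{13}{21}\right) = - 3 \left(24 + 13 \cdot \frac{1}{21}\right) = - 3 \left(24 + \frac{13}{21}\right) = \left(-3\right) \frac{517}{21} = - \frac{517}{7} \approx -73.857$)
$c{\left(P \right)} = 1$ ($c{\left(P \right)} = 1^{2} = 1$)
$\sqrt{-9638 + \left(c{\left(-9 \right)} b - 85\right)} = \sqrt{-9638 + \left(1 \left(- \frac{517}{7}\right) - 85\right)} = \sqrt{-9638 - \frac{1112}{7}} = \sqrt{- \frac{68578}{7}} = \frac{i \sqrt{480046}}{7}$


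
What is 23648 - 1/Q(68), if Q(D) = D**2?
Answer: 109348351/4624 ≈ 23648.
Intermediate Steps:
23648 - 1/Q(68) = 23648 - 1/(68**2) = 23648 - 1/4624 = 109348351/4624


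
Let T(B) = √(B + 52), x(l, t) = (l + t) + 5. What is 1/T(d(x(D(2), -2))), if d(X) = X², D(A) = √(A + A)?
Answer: √77/77 ≈ 0.11396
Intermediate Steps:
D(A) = √2*√A (D(A) = √(2*A) = √2*√A)
x(l, t) = 5 + l + t
T(B) = √(52 + B)
1/T(d(x(D(2), -2))) = 1/(√(52 + (5 + √2*√2 - 2)²)) = 1/(√(52 + (5 + 2 - 2)²)) = 1/(√(52 + 5²)) = 1/(√(52 + 25)) = 1/(√77) = √77/77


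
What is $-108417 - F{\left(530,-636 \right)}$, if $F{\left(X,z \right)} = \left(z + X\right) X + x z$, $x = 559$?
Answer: $303287$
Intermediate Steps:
$F{\left(X,z \right)} = 559 z + X \left(X + z\right)$ ($F{\left(X,z \right)} = \left(z + X\right) X + 559 z = \left(X + z\right) X + 559 z = X \left(X + z\right) + 559 z = 559 z + X \left(X + z\right)$)
$-108417 - F{\left(530,-636 \right)} = -108417 - \left(530^{2} + 559 \left(-636\right) + 530 \left(-636\right)\right) = -108417 - \left(280900 - 355524 - 337080\right) = -108417 - -411704 = -108417 + 411704 = 303287$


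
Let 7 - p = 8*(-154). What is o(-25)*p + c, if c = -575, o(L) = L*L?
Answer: 773800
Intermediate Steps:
o(L) = L²
p = 1239 (p = 7 - 8*(-154) = 7 - 1*(-1232) = 7 + 1232 = 1239)
o(-25)*p + c = (-25)²*1239 - 575 = 625*1239 - 575 = 774375 - 575 = 773800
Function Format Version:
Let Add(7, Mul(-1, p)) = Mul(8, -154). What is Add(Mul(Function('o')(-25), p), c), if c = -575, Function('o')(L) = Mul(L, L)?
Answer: 773800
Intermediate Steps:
Function('o')(L) = Pow(L, 2)
p = 1239 (p = Add(7, Mul(-1, Mul(8, -154))) = Add(7, Mul(-1, -1232)) = Add(7, 1232) = 1239)
Add(Mul(Function('o')(-25), p), c) = Add(Mul(Pow(-25, 2), 1239), -575) = Add(Mul(625, 1239), -575) = Add(774375, -575) = 773800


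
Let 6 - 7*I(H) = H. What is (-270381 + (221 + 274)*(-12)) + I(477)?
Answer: -1934718/7 ≈ -2.7639e+5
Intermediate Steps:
I(H) = 6/7 - H/7
(-270381 + (221 + 274)*(-12)) + I(477) = (-270381 + (221 + 274)*(-12)) + (6/7 - ⅐*477) = (-270381 + 495*(-12)) + (6/7 - 477/7) = (-270381 - 5940) - 471/7 = -276321 - 471/7 = -1934718/7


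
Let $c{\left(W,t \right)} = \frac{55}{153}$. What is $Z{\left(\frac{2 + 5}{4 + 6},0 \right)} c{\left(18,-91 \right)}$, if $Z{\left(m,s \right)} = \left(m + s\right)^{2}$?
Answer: $\frac{539}{3060} \approx 0.17614$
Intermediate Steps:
$c{\left(W,t \right)} = \frac{55}{153}$ ($c{\left(W,t \right)} = 55 \cdot \frac{1}{153} = \frac{55}{153}$)
$Z{\left(\frac{2 + 5}{4 + 6},0 \right)} c{\left(18,-91 \right)} = \left(\frac{2 + 5}{4 + 6} + 0\right)^{2} \cdot \frac{55}{153} = \left(\frac{7}{10} + 0\right)^{2} \cdot \frac{55}{153} = \left(\frac{7}{10}\right)^{2} \cdot \frac{55}{153} = \frac{49}{100} \cdot \frac{55}{153} = \frac{539}{3060}$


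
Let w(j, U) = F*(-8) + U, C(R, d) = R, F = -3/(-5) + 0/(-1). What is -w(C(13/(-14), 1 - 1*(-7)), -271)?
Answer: 1379/5 ≈ 275.80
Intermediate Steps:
F = 3/5 (F = -3*(-1/5) + 0*(-1) = 3/5 + 0 = 3/5 ≈ 0.60000)
w(j, U) = -24/5 + U (w(j, U) = (3/5)*(-8) + U = -24/5 + U)
-w(C(13/(-14), 1 - 1*(-7)), -271) = -(-24/5 - 271) = -1*(-1379/5) = 1379/5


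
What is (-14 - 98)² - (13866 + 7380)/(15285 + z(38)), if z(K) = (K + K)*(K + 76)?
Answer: 100131670/7983 ≈ 12543.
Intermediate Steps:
z(K) = 2*K*(76 + K) (z(K) = (2*K)*(76 + K) = 2*K*(76 + K))
(-14 - 98)² - (13866 + 7380)/(15285 + z(38)) = (-14 - 98)² - (13866 + 7380)/(15285 + 2*38*(76 + 38)) = (-112)² - 21246/(15285 + 2*38*114) = 12544 - 21246/(15285 + 8664) = 12544 - 21246/23949 = 12544 - 1*7082/7983 = 12544 - 7082/7983 = 100131670/7983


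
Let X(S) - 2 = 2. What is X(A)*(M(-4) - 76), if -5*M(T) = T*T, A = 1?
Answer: -1584/5 ≈ -316.80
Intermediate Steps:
X(S) = 4 (X(S) = 2 + 2 = 4)
M(T) = -T²/5 (M(T) = -T*T/5 = -T²/5)
X(A)*(M(-4) - 76) = 4*(-⅕*(-4)² - 76) = 4*(-⅕*16 - 76) = 4*(-16/5 - 76) = 4*(-396/5) = -1584/5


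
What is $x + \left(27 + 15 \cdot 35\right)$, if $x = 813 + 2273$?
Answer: $3638$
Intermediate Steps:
$x = 3086$
$x + \left(27 + 15 \cdot 35\right) = 3086 + \left(27 + 15 \cdot 35\right) = 3086 + \left(27 + 525\right) = 3086 + 552 = 3638$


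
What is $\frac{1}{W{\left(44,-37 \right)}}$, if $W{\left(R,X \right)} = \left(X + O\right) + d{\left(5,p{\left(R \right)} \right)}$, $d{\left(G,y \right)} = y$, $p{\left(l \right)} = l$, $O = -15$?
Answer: $- \frac{1}{8} \approx -0.125$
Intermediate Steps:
$W{\left(R,X \right)} = -15 + R + X$ ($W{\left(R,X \right)} = \left(X - 15\right) + R = \left(-15 + X\right) + R = -15 + R + X$)
$\frac{1}{W{\left(44,-37 \right)}} = \frac{1}{-15 + 44 - 37} = \frac{1}{-8} = - \frac{1}{8}$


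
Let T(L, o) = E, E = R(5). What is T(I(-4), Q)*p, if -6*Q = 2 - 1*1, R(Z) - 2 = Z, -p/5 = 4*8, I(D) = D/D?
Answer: -1120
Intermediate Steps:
I(D) = 1
p = -160 (p = -20*8 = -5*32 = -160)
R(Z) = 2 + Z
Q = -1/6 (Q = -(2 - 1*1)/6 = -(2 - 1)/6 = -1/6*1 = -1/6 ≈ -0.16667)
E = 7 (E = 2 + 5 = 7)
T(L, o) = 7
T(I(-4), Q)*p = 7*(-160) = -1120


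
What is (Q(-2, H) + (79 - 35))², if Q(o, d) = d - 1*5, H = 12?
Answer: 2601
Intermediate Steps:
Q(o, d) = -5 + d (Q(o, d) = d - 5 = -5 + d)
(Q(-2, H) + (79 - 35))² = ((-5 + 12) + (79 - 35))² = (7 + 44)² = 51² = 2601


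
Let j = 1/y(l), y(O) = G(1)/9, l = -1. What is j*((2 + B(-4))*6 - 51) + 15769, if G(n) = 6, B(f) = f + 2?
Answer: 31385/2 ≈ 15693.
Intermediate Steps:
B(f) = 2 + f
y(O) = ⅔ (y(O) = 6/9 = 6*(⅑) = ⅔)
j = 3/2 (j = 1/(⅔) = 3/2 ≈ 1.5000)
j*((2 + B(-4))*6 - 51) + 15769 = 3*((2 + (2 - 4))*6 - 51)/2 + 15769 = 3*((2 - 2)*6 - 51)/2 + 15769 = 3*(0*6 - 51)/2 + 15769 = 3*(0 - 51)/2 + 15769 = (3/2)*(-51) + 15769 = -153/2 + 15769 = 31385/2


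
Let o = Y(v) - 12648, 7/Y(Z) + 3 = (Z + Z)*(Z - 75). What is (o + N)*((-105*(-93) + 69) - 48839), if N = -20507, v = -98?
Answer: 8769262210668/6781 ≈ 1.2932e+9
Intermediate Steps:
Y(Z) = 7/(-3 + 2*Z*(-75 + Z)) (Y(Z) = 7/(-3 + (Z + Z)*(Z - 75)) = 7/(-3 + (2*Z)*(-75 + Z)) = 7/(-3 + 2*Z*(-75 + Z)))
o = -428830433/33905 (o = 7/(-3 - 150*(-98) + 2*(-98)²) - 12648 = 7/(-3 + 14700 + 2*9604) - 12648 = 7/(-3 + 14700 + 19208) - 12648 = 7/33905 - 12648 = -428830433/33905 ≈ -12648.)
(o + N)*((-105*(-93) + 69) - 48839) = (-428830433/33905 - 20507)*((-105*(-93) + 69) - 48839) = -1124120268*((9765 + 69) - 48839)/33905 = -1124120268*(9834 - 48839)/33905 = -1124120268/33905*(-39005) = 8769262210668/6781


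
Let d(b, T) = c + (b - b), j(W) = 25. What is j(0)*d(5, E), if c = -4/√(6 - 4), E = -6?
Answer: -50*√2 ≈ -70.711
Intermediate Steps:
c = -2*√2 (c = -4*√2/2 = -2*√2 ≈ -2.8284)
d(b, T) = -2*√2 (d(b, T) = -2*√2 + (b - b) = -2*√2 + 0 = -2*√2)
j(0)*d(5, E) = 25*(-2*√2) = -50*√2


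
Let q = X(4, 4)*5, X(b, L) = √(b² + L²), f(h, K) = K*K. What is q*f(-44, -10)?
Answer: 2000*√2 ≈ 2828.4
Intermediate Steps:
f(h, K) = K²
X(b, L) = √(L² + b²)
q = 20*√2 (q = √(4² + 4²)*5 = √(16 + 16)*5 = √32*5 = (4*√2)*5 = 20*√2 ≈ 28.284)
q*f(-44, -10) = (20*√2)*(-10)² = (20*√2)*100 = 2000*√2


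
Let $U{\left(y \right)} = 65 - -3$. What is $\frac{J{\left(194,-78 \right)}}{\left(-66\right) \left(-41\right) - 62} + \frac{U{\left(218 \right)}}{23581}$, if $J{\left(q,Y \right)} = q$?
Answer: $\frac{2377253}{31174082} \approx 0.076257$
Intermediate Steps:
$U{\left(y \right)} = 68$ ($U{\left(y \right)} = 65 + 3 = 68$)
$\frac{J{\left(194,-78 \right)}}{\left(-66\right) \left(-41\right) - 62} + \frac{U{\left(218 \right)}}{23581} = \frac{194}{\left(-66\right) \left(-41\right) - 62} + \frac{68}{23581} = \frac{194}{2706 - 62} + 68 \cdot \frac{1}{23581} = \frac{194}{2644} + \frac{68}{23581} = 194 \cdot \frac{1}{2644} + \frac{68}{23581} = \frac{97}{1322} + \frac{68}{23581} = \frac{2377253}{31174082}$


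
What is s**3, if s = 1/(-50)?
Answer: -1/125000 ≈ -8.0000e-6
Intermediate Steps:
s = -1/50 ≈ -0.020000
s**3 = (-1/50)**3 = -1/125000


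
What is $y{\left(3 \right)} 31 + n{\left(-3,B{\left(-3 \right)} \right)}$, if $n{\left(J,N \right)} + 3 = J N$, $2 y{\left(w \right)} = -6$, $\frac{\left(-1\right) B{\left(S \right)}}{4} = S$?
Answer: $-132$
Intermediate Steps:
$B{\left(S \right)} = - 4 S$
$y{\left(w \right)} = -3$ ($y{\left(w \right)} = \frac{1}{2} \left(-6\right) = -3$)
$n{\left(J,N \right)} = -3 + J N$
$y{\left(3 \right)} 31 + n{\left(-3,B{\left(-3 \right)} \right)} = \left(-3\right) 31 - \left(3 + 3 \left(\left(-4\right) \left(-3\right)\right)\right) = -93 - 39 = -132$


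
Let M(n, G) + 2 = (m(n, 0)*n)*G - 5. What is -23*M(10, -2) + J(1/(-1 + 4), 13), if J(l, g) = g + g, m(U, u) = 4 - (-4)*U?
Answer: 20427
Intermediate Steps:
m(U, u) = 4 + 4*U
M(n, G) = -7 + G*n*(4 + 4*n) (M(n, G) = -2 + (((4 + 4*n)*n)*G - 5) = -2 + ((n*(4 + 4*n))*G - 5) = -2 + (G*n*(4 + 4*n) - 5) = -2 + (-5 + G*n*(4 + 4*n)) = -7 + G*n*(4 + 4*n))
J(l, g) = 2*g
-23*M(10, -2) + J(1/(-1 + 4), 13) = -23*(-7 + 4*(-2)*10*(1 + 10)) + 2*13 = -23*(-7 + 4*(-2)*10*11) + 26 = -23*(-7 - 880) + 26 = -23*(-887) + 26 = 20401 + 26 = 20427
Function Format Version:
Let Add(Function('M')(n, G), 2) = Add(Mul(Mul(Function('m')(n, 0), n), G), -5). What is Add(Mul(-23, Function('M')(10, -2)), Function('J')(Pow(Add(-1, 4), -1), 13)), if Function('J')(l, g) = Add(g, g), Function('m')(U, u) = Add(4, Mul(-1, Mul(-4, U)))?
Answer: 20427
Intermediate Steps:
Function('m')(U, u) = Add(4, Mul(4, U))
Function('M')(n, G) = Add(-7, Mul(G, n, Add(4, Mul(4, n)))) (Function('M')(n, G) = Add(-2, Add(Mul(Mul(Add(4, Mul(4, n)), n), G), -5)) = Add(-2, Add(Mul(Mul(n, Add(4, Mul(4, n))), G), -5)) = Add(-2, Add(Mul(G, n, Add(4, Mul(4, n))), -5)) = Add(-2, Add(-5, Mul(G, n, Add(4, Mul(4, n))))) = Add(-7, Mul(G, n, Add(4, Mul(4, n)))))
Function('J')(l, g) = Mul(2, g)
Add(Mul(-23, Function('M')(10, -2)), Function('J')(Pow(Add(-1, 4), -1), 13)) = Add(Mul(-23, Add(-7, Mul(4, -2, 10, Add(1, 10)))), Mul(2, 13)) = Add(Mul(-23, Add(-7, Mul(4, -2, 10, 11))), 26) = Add(Mul(-23, Add(-7, -880)), 26) = Add(Mul(-23, -887), 26) = Add(20401, 26) = 20427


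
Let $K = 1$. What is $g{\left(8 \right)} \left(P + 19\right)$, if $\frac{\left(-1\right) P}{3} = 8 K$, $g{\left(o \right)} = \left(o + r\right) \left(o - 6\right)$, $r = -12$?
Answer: $40$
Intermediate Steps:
$g{\left(o \right)} = \left(-12 + o\right) \left(-6 + o\right)$ ($g{\left(o \right)} = \left(o - 12\right) \left(o - 6\right) = \left(-12 + o\right) \left(-6 + o\right)$)
$P = -24$ ($P = - 3 \cdot 8 \cdot 1 = \left(-3\right) 8 = -24$)
$g{\left(8 \right)} \left(P + 19\right) = \left(72 + 8^{2} - 144\right) \left(-24 + 19\right) = \left(72 + 64 - 144\right) \left(-5\right) = \left(-8\right) \left(-5\right) = 40$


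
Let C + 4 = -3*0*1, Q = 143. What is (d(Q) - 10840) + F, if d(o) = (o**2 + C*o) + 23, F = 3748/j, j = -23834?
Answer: 107966146/11917 ≈ 9059.8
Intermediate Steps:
C = -4 (C = -4 - 3*0*1 = -4 + 0*1 = -4 + 0 = -4)
F = -1874/11917 (F = 3748/(-23834) = 3748*(-1/23834) = -1874/11917 ≈ -0.15725)
d(o) = 23 + o**2 - 4*o (d(o) = (o**2 - 4*o) + 23 = 23 + o**2 - 4*o)
(d(Q) - 10840) + F = ((23 + 143**2 - 4*143) - 10840) - 1874/11917 = ((23 + 20449 - 572) - 10840) - 1874/11917 = (19900 - 10840) - 1874/11917 = 9060 - 1874/11917 = 107966146/11917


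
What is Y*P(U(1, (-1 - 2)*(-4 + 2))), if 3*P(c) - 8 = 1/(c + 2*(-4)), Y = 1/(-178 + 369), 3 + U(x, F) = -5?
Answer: 127/9168 ≈ 0.013853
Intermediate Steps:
U(x, F) = -8 (U(x, F) = -3 - 5 = -8)
Y = 1/191 ≈ 0.0052356
P(c) = 8/3 + 1/(3*(-8 + c)) (P(c) = 8/3 + 1/(3*(c + 2*(-4))) = 8/3 + 1/(3*(c - 8)) = 8/3 + 1/(3*(-8 + c)))
Y*P(U(1, (-1 - 2)*(-4 + 2))) = ((-63 + 8*(-8))/(3*(-8 - 8)))/191 = ((⅓)*(-63 - 64)/(-16))/191 = ((⅓)*(-1/16)*(-127))/191 = (1/191)*(127/48) = 127/9168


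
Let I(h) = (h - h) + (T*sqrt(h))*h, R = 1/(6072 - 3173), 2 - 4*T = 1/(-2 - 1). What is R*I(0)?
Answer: 0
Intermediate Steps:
T = 7/12 (T = 1/2 - 1/(4*(-2 - 1)) = 1/2 - 1/4/(-3) = 1/2 - 1/4*(-1/3) = 1/2 + 1/12 = 7/12 ≈ 0.58333)
R = 1/2899 ≈ 0.00034495
I(h) = 7*h**(3/2)/12 (I(h) = (h - h) + (7*sqrt(h)/12)*h = 0 + 7*h**(3/2)/12 = 7*h**(3/2)/12)
R*I(0) = (7*0**(3/2)/12)/2899 = ((7/12)*0)/2899 = (1/2899)*0 = 0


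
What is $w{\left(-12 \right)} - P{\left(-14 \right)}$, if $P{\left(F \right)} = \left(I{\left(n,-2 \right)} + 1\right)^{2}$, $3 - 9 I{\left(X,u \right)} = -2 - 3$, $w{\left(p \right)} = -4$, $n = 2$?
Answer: $- \frac{613}{81} \approx -7.5679$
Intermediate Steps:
$I{\left(X,u \right)} = \frac{8}{9}$ ($I{\left(X,u \right)} = \frac{1}{3} - \frac{-2 - 3}{9} = \frac{1}{3} - - \frac{5}{9} = \frac{1}{3} + \frac{5}{9} = \frac{8}{9}$)
$P{\left(F \right)} = \frac{289}{81}$ ($P{\left(F \right)} = \left(\frac{8}{9} + 1\right)^{2} = \left(\frac{17}{9}\right)^{2} = \frac{289}{81}$)
$w{\left(-12 \right)} - P{\left(-14 \right)} = -4 - \frac{289}{81} = - \frac{613}{81}$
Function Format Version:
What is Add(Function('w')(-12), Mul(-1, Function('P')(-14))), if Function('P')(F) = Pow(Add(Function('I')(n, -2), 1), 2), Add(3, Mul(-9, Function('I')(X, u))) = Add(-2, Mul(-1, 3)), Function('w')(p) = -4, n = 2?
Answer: Rational(-613, 81) ≈ -7.5679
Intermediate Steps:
Function('I')(X, u) = Rational(8, 9) (Function('I')(X, u) = Add(Rational(1, 3), Mul(Rational(-1, 9), Add(-2, Mul(-1, 3)))) = Add(Rational(1, 3), Mul(Rational(-1, 9), Add(-2, -3))) = Add(Rational(1, 3), Mul(Rational(-1, 9), -5)) = Add(Rational(1, 3), Rational(5, 9)) = Rational(8, 9))
Function('P')(F) = Rational(289, 81) (Function('P')(F) = Pow(Add(Rational(8, 9), 1), 2) = Pow(Rational(17, 9), 2) = Rational(289, 81))
Add(Function('w')(-12), Mul(-1, Function('P')(-14))) = Add(-4, Mul(-1, Rational(289, 81))) = Add(-4, Rational(-289, 81)) = Rational(-613, 81)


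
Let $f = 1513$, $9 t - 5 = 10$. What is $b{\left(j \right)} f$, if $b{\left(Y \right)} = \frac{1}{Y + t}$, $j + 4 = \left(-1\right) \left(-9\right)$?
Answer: $\frac{4539}{20} \approx 226.95$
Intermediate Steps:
$t = \frac{5}{3}$ ($t = \frac{5}{9} + \frac{1}{9} \cdot 10 = \frac{5}{9} + \frac{10}{9} = \frac{5}{3} \approx 1.6667$)
$j = 5$ ($j = -4 - -9 = -4 + 9 = 5$)
$b{\left(Y \right)} = \frac{1}{\frac{5}{3} + Y}$ ($b{\left(Y \right)} = \frac{1}{Y + \frac{5}{3}} = \frac{1}{\frac{5}{3} + Y}$)
$b{\left(j \right)} f = \frac{3}{5 + 3 \cdot 5} \cdot 1513 = \frac{3}{5 + 15} \cdot 1513 = \frac{3}{20} \cdot 1513 = \frac{4539}{20}$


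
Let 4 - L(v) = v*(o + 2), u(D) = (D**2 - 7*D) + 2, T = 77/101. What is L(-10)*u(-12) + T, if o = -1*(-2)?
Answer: 1022197/101 ≈ 10121.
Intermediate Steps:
o = 2
T = 77/101 (T = 77*(1/101) = 77/101 ≈ 0.76238)
u(D) = 2 + D**2 - 7*D
L(v) = 4 - 4*v (L(v) = 4 - v*(2 + 2) = 4 - v*4 = 4 - 4*v)
L(-10)*u(-12) + T = (4 - 4*(-10))*(2 + (-12)**2 - 7*(-12)) + 77/101 = (4 + 40)*(2 + 144 + 84) + 77/101 = 44*230 + 77/101 = 10120 + 77/101 = 1022197/101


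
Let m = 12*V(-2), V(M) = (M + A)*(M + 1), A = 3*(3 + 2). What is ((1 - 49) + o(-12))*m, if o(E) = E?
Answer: 9360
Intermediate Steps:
A = 15 (A = 3*5 = 15)
V(M) = (1 + M)*(15 + M) (V(M) = (M + 15)*(M + 1) = (15 + M)*(1 + M) = (1 + M)*(15 + M))
m = -156 (m = 12*(15 + (-2)**2 + 16*(-2)) = 12*(15 + 4 - 32) = 12*(-13) = -156)
((1 - 49) + o(-12))*m = ((1 - 49) - 12)*(-156) = (-48 - 12)*(-156) = -60*(-156) = 9360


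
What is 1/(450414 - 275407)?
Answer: 1/175007 ≈ 5.7141e-6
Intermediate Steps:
1/(450414 - 275407) = 1/175007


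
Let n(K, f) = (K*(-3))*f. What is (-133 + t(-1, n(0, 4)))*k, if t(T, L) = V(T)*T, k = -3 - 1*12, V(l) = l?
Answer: 1980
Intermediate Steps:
n(K, f) = -3*K*f (n(K, f) = (-3*K)*f = -3*K*f)
k = -15 (k = -3 - 12 = -15)
t(T, L) = T² (t(T, L) = T*T = T²)
(-133 + t(-1, n(0, 4)))*k = (-133 + (-1)²)*(-15) = (-133 + 1)*(-15) = -132*(-15) = 1980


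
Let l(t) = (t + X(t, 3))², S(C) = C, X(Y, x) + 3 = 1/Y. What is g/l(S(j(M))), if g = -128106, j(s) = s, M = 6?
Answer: -4611816/361 ≈ -12775.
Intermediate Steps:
X(Y, x) = -3 + 1/Y
l(t) = (-3 + t + 1/t)² (l(t) = (t + (-3 + 1/t))² = (-3 + t + 1/t)²)
g/l(S(j(M))) = -128106*36/(1 + 6*(-3 + 6))² = -128106*36/(1 + 6*3)² = -128106*36/(1 + 18)² = -128106/((1/36)*19²) = -128106/((1/36)*361) = -128106/361/36 = -128106*36/361 = -4611816/361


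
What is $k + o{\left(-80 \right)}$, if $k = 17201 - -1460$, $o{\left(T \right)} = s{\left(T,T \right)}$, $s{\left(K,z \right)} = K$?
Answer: $18581$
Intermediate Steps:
$o{\left(T \right)} = T$
$k = 18661$ ($k = 17201 + 1460 = 18661$)
$k + o{\left(-80 \right)} = 18661 - 80 = 18581$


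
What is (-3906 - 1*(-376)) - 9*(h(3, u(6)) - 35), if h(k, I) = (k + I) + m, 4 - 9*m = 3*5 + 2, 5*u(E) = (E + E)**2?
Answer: -17441/5 ≈ -3488.2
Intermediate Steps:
u(E) = 4*E**2/5 (u(E) = (E + E)**2/5 = (2*E)**2/5 = (4*E**2)/5 = 4*E**2/5)
m = -13/9 (m = 4/9 - (3*5 + 2)/9 = 4/9 - (15 + 2)/9 = 4/9 - 1/9*17 = 4/9 - 17/9 = -13/9 ≈ -1.4444)
h(k, I) = -13/9 + I + k (h(k, I) = (k + I) - 13/9 = (I + k) - 13/9 = -13/9 + I + k)
(-3906 - 1*(-376)) - 9*(h(3, u(6)) - 35) = (-3906 - 1*(-376)) - 9*((-13/9 + (4/5)*6**2 + 3) - 35) = (-3906 + 376) - 9*((-13/9 + (4/5)*36 + 3) - 35) = -3530 - 9*((-13/9 + 144/5 + 3) - 35) = -3530 - 9*(1366/45 - 35) = -3530 - 9*(-209/45) = -3530 + 209/5 = -17441/5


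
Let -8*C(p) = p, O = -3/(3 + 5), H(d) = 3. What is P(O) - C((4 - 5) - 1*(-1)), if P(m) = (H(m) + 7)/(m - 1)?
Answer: -80/11 ≈ -7.2727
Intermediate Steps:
O = -3/8 ≈ -0.37500
C(p) = -p/8
P(m) = 10/(-1 + m) (P(m) = (3 + 7)/(m - 1) = 10/(-1 + m))
P(O) - C((4 - 5) - 1*(-1)) = 10/(-1 - 3/8) - (-1)*((4 - 5) - 1*(-1))/8 = 10/(-11/8) - (-1)*(-1 + 1)/8 = 10*(-8/11) - (-1)*0/8 = -80/11 - 1*0 = -80/11 + 0 = -80/11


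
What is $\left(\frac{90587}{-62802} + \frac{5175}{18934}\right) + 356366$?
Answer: $\frac{105937737524245}{297273267} \approx 3.5637 \cdot 10^{5}$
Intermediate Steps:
$\left(\frac{90587}{-62802} + \frac{5175}{18934}\right) + 356366 = \left(90587 \left(- \frac{1}{62802}\right) + 5175 \cdot \frac{1}{18934}\right) + 356366 = \left(- \frac{90587}{62802} + \frac{5175}{18934}\right) + 356366 = - \frac{347543477}{297273267} + 356366 = \frac{105937737524245}{297273267}$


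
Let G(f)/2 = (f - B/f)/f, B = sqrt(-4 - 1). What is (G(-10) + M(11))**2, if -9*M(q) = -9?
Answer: (150 - I*sqrt(5))**2/2500 ≈ 8.998 - 0.26833*I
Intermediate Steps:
B = I*sqrt(5) (B = sqrt(-5) = I*sqrt(5) ≈ 2.2361*I)
M(q) = 1 (M(q) = -1/9*(-9) = 1)
G(f) = 2*(f - I*sqrt(5)/f)/f (G(f) = 2*((f - I*sqrt(5)/f)/f) = 2*(f - I*sqrt(5)/f)/f)
(G(-10) + M(11))**2 = ((2 - 2*I*sqrt(5)/(-10)**2) + 1)**2 = ((2 - 2*I*sqrt(5)*1/100) + 1)**2 = ((2 - I*sqrt(5)/50) + 1)**2 = (3 - I*sqrt(5)/50)**2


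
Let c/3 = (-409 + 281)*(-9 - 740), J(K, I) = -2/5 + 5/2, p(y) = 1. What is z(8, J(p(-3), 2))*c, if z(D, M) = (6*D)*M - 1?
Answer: 143520384/5 ≈ 2.8704e+7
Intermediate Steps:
J(K, I) = 21/10 (J(K, I) = -2*⅕ + 5*(½) = -⅖ + 5/2 = 21/10)
c = 287616 (c = 3*((-409 + 281)*(-9 - 740)) = 3*(-128*(-749)) = 3*95872 = 287616)
z(D, M) = -1 + 6*D*M (z(D, M) = 6*D*M - 1 = -1 + 6*D*M)
z(8, J(p(-3), 2))*c = (-1 + 6*8*(21/10))*287616 = (-1 + 504/5)*287616 = (499/5)*287616 = 143520384/5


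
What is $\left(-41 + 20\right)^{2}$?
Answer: $441$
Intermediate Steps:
$\left(-41 + 20\right)^{2} = \left(-21\right)^{2} = 441$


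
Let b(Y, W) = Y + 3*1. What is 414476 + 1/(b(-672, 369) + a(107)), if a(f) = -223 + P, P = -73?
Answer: 399969339/965 ≈ 4.1448e+5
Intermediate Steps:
b(Y, W) = 3 + Y (b(Y, W) = Y + 3 = 3 + Y)
a(f) = -296 (a(f) = -223 - 73 = -296)
414476 + 1/(b(-672, 369) + a(107)) = 414476 + 1/((3 - 672) - 296) = 414476 + 1/(-669 - 296) = 414476 + 1/(-965) = 414476 - 1/965 = 399969339/965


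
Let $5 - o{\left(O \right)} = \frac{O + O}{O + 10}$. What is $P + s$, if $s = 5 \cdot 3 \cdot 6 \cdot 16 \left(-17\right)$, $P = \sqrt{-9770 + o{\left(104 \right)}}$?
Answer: $-24480 + \frac{i \sqrt{31732413}}{57} \approx -24480.0 + 98.827 i$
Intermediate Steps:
$o{\left(O \right)} = 5 - \frac{2 O}{10 + O}$ ($o{\left(O \right)} = 5 - \frac{O + O}{O + 10} = 5 - \frac{2 O}{10 + O}$)
$P = \frac{i \sqrt{31732413}}{57}$ ($P = \sqrt{-9770 + \frac{50 + 3 \cdot 104}{10 + 104}} = \sqrt{-9770 + \frac{50 + 312}{114}} = \sqrt{-9770 + \frac{1}{114} \cdot 362} = \sqrt{-9770 + \frac{181}{57}} = \sqrt{- \frac{556709}{57}} = \frac{i \sqrt{31732413}}{57} \approx 98.827 i$)
$s = -24480$ ($s = 5 \cdot 18 \cdot 16 \left(-17\right) = 90 \cdot 16 \left(-17\right) = 1440 \left(-17\right) = -24480$)
$P + s = \frac{i \sqrt{31732413}}{57} - 24480 = -24480 + \frac{i \sqrt{31732413}}{57}$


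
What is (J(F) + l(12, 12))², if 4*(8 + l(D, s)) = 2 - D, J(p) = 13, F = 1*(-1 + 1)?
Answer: 25/4 ≈ 6.2500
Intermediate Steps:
F = 0 (F = 1*0 = 0)
l(D, s) = -15/2 - D/4 (l(D, s) = -8 + (2 - D)/4 = -8 + (½ - D/4) = -15/2 - D/4)
(J(F) + l(12, 12))² = (13 + (-15/2 - ¼*12))² = (13 + (-15/2 - 3))² = (13 - 21/2)² = (5/2)² = 25/4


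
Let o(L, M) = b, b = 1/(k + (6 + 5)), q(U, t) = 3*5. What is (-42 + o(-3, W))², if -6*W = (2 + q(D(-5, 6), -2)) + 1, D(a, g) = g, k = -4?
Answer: 85849/49 ≈ 1752.0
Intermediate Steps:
q(U, t) = 15
b = ⅐ (b = 1/(-4 + (6 + 5)) = 1/(-4 + 11) = 1/7 = ⅐ ≈ 0.14286)
W = -3 (W = -((2 + 15) + 1)/6 = -(17 + 1)/6 = -⅙*18 = -3)
o(L, M) = ⅐
(-42 + o(-3, W))² = (-42 + ⅐)² = (-293/7)² = 85849/49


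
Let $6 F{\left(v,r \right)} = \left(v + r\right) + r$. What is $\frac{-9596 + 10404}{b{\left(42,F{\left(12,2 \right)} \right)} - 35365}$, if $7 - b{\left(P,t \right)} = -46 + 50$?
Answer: $- \frac{404}{17681} \approx -0.022849$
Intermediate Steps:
$F{\left(v,r \right)} = \frac{r}{3} + \frac{v}{6}$ ($F{\left(v,r \right)} = \frac{\left(v + r\right) + r}{6} = \frac{\left(r + v\right) + r}{6} = \frac{v + 2 r}{6} = \frac{r}{3} + \frac{v}{6}$)
$b{\left(P,t \right)} = 3$ ($b{\left(P,t \right)} = 7 - \left(-46 + 50\right) = 7 - 4 = 3$)
$\frac{-9596 + 10404}{b{\left(42,F{\left(12,2 \right)} \right)} - 35365} = \frac{-9596 + 10404}{3 - 35365} = \frac{808}{-35362} = 808 \left(- \frac{1}{35362}\right) = - \frac{404}{17681}$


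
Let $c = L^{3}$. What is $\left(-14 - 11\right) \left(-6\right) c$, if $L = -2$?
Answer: $-1200$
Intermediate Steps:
$c = -8$ ($c = \left(-2\right)^{3} = -8$)
$\left(-14 - 11\right) \left(-6\right) c = \left(-14 - 11\right) \left(-6\right) \left(-8\right) = \left(-25\right) \left(-6\right) \left(-8\right) = 150 \left(-8\right) = -1200$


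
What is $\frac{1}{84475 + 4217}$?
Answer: $\frac{1}{88692} \approx 1.1275 \cdot 10^{-5}$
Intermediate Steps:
$\frac{1}{84475 + 4217} = \frac{1}{88692}$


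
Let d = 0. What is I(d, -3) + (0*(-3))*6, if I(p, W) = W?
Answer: -3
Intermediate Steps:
I(d, -3) + (0*(-3))*6 = -3 + (0*(-3))*6 = -3 + 0*6 = -3 + 0 = -3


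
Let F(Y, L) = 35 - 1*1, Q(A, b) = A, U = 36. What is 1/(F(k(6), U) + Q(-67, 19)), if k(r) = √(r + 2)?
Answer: -1/33 ≈ -0.030303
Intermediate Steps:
k(r) = √(2 + r)
F(Y, L) = 34 (F(Y, L) = 35 - 1 = 34)
1/(F(k(6), U) + Q(-67, 19)) = 1/(34 - 67) = 1/(-33) = -1/33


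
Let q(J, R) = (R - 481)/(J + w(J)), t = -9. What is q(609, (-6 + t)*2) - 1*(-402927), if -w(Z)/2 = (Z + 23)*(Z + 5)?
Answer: 312464650960/775487 ≈ 4.0293e+5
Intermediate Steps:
w(Z) = -2*(5 + Z)*(23 + Z) (w(Z) = -2*(Z + 23)*(Z + 5) = -2*(23 + Z)*(5 + Z) = -2*(5 + Z)*(23 + Z))
q(J, R) = (-481 + R)/(-230 - 55*J - 2*J²) (q(J, R) = (R - 481)/(J + (-230 - 56*J - 2*J²)) = (-481 + R)/(-230 - 55*J - 2*J²))
q(609, (-6 + t)*2) - 1*(-402927) = (481 - (-6 - 9)*2)/(230 + 2*609² + 55*609) - 1*(-402927) = (481 - (-15)*2)/(230 + 2*370881 + 33495) + 402927 = (481 - 1*(-30))/(230 + 741762 + 33495) + 402927 = (481 + 30)/775487 + 402927 = (1/775487)*511 + 402927 = 511/775487 + 402927 = 312464650960/775487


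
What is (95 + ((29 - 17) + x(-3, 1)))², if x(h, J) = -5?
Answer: 10404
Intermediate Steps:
(95 + ((29 - 17) + x(-3, 1)))² = (95 + ((29 - 17) - 5))² = (95 + (12 - 5))² = (95 + 7)² = 102² = 10404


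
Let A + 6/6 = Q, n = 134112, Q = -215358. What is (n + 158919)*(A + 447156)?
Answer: 67923706707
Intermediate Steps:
A = -215359 (A = -1 - 215358 = -215359)
(n + 158919)*(A + 447156) = (134112 + 158919)*(-215359 + 447156) = 293031*231797 = 67923706707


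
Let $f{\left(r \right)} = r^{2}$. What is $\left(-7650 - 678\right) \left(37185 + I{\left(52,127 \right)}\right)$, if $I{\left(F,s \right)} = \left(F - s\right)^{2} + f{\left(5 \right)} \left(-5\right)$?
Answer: $-355480680$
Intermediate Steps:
$I{\left(F,s \right)} = -125 + \left(F - s\right)^{2}$ ($I{\left(F,s \right)} = \left(F - s\right)^{2} + 5^{2} \left(-5\right) = \left(F - s\right)^{2} + 25 \left(-5\right) = \left(F - s\right)^{2} - 125 = -125 + \left(F - s\right)^{2}$)
$\left(-7650 - 678\right) \left(37185 + I{\left(52,127 \right)}\right) = \left(-7650 - 678\right) \left(37185 - \left(125 - \left(52 - 127\right)^{2}\right)\right) = - 8328 \left(37185 - \left(125 - \left(52 - 127\right)^{2}\right)\right) = - 8328 \left(37185 - \left(125 - \left(-75\right)^{2}\right)\right) = - 8328 \left(37185 + \left(-125 + 5625\right)\right) = - 8328 \left(37185 + 5500\right) = \left(-8328\right) 42685 = -355480680$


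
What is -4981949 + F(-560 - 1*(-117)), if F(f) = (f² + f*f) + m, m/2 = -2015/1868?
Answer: -4286549249/934 ≈ -4.5895e+6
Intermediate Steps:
m = -2015/934 (m = 2*(-2015/1868) = -2015/934 ≈ -2.1574)
F(f) = -2015/934 + 2*f² (F(f) = (f² + f*f) - 2015/934 = (f² + f²) - 2015/934 = 2*f² - 2015/934 = -2015/934 + 2*f²)
-4981949 + F(-560 - 1*(-117)) = -4981949 + (-2015/934 + 2*(-560 - 1*(-117))²) = -4981949 + (-2015/934 + 2*(-560 + 117)²) = -4981949 + (-2015/934 + 2*(-443)²) = -4981949 + (-2015/934 + 2*196249) = -4981949 + (-2015/934 + 392498) = -4981949 + 366591117/934 = -4286549249/934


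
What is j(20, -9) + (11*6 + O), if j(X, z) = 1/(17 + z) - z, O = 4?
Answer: 633/8 ≈ 79.125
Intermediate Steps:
j(20, -9) + (11*6 + O) = (1 - 1*(-9)² - 17*(-9))/(17 - 9) + (11*6 + 4) = (1 - 1*81 + 153)/8 + (66 + 4) = (1 - 81 + 153)/8 + 70 = (⅛)*73 + 70 = 73/8 + 70 = 633/8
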